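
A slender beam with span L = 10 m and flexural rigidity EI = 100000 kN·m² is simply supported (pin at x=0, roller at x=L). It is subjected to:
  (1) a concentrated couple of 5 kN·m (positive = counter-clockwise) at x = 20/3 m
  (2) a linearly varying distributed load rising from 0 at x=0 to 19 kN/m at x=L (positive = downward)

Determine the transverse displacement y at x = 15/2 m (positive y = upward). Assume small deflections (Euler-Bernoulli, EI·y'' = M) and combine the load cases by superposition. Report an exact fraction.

y(15/2) = -34219/3686400 m

Load 1 — applied couple M₀=5 kN·m at a=20/3 m (b=L-a=10/3):
  y_1 = (M₀x³/(6L)-M₀(x-a)²/2+C₁x)/EI  [x>a] with C₁=M₀(3b²-L²)/(6L)=-50/9 = (5·(15/2)³/(6·10)-5·((15/2)-(20/3))²/2+(-50/9)·(15/2))/100000 = -19/230400 m
Load 2 — triangular load w₀=19 kN/m (0→w₀ over full span):
  y_2 = -w₀x(7L⁴-10L²x²+3x⁴)/(360LEI) = -19·(15/2)·(7·10⁴-10·10²·(15/2)²+3·(15/2)⁴)/(360·10·100000) = -2261/245760 m
Superposition: y = Σ y_i = -34219/3686400 m ≈ -0.009282 m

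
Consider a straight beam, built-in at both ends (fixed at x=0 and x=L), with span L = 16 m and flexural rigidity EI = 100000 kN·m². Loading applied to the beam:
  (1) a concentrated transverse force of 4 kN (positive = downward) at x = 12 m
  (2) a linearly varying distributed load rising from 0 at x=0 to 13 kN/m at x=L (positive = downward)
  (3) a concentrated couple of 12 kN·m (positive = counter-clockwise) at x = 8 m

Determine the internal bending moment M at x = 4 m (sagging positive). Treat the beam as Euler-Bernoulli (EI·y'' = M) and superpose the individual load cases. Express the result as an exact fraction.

Load 1 — point force P=4 kN at a=12 m (b=L-a=4):
  M_1 = Pb²(3a+b)x/L³ - Pab²/L²  [x≤a] = 4·4²·(3·12+4)·4/16³ - 4·12·4²/16² = -1/2 kN·m
Load 2 — triangular load w₀=13 kN/m (0→w₀ over full span):
  M_2 = 3w₀Lx/20 - w₀L²/30 - w₀x³/(6L) = 3·13·16·4/20 - 13·16²/30 - 13·4³/(6·16) = 26/5 kN·m
Load 3 — applied couple M₀=12 kN·m at a=8 m (b=L-a=8):
  M_3 = R_Ax - M_A  [x≤a] with R_A=9/8, M_A=3 = (9/8)·4 - 3 = 3/2 kN·m
Superposition: M = Σ M_i = 31/5 kN·m ≈ 6.200000 kN·m

M(4) = 31/5 kN·m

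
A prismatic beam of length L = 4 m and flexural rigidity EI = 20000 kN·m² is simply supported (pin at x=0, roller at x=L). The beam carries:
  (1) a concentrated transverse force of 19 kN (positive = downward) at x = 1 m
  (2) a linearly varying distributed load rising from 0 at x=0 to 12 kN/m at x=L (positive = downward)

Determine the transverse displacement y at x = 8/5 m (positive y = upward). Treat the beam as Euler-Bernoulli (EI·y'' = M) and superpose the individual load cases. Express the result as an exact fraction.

y(8/5) = -1132817/625000000 m

Load 1 — point force P=19 kN at a=1 m (b=L-a=3):
  y_1 = -Pa(L-x)(2Lx-a²-x²)/(6LEI)  [x>a] = -19·1·(4-(8/5))·(2·4·(8/5)-1²-(8/5)²)/(6·4·20000) = -4389/5000000 m
Load 2 — triangular load w₀=12 kN/m (0→w₀ over full span):
  y_2 = -w₀x(7L⁴-10L²x²+3x⁴)/(360LEI) = -12·(8/5)·(7·4⁴-10·4²·(8/5)²+3·(8/5)⁴)/(360·4·20000) = -9128/9765625 m
Superposition: y = Σ y_i = -1132817/625000000 m ≈ -0.001813 m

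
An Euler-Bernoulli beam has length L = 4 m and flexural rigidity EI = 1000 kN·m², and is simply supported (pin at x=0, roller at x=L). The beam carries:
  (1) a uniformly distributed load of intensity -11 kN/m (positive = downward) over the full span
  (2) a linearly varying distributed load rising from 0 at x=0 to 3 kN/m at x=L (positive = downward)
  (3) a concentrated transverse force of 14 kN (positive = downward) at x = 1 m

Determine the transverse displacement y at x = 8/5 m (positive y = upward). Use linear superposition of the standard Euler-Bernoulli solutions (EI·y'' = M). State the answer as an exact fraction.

Load 1 — uniform load w=-11 kN/m over full span:
  y_1 = -wx(L³-2Lx²+x³)/(24EI) = -(-11)·(8/5)·(4³-2·4·(8/5)²+(8/5)³)/(24·1000) = 2728/78125 m
Load 2 — triangular load w₀=3 kN/m (0→w₀ over full span):
  y_2 = -w₀x(7L⁴-10L²x²+3x⁴)/(360LEI) = -3·(8/5)·(7·4⁴-10·4²·(8/5)²+3·(8/5)⁴)/(360·4·1000) = -9128/1953125 m
Load 3 — point force P=14 kN at a=1 m (b=L-a=3):
  y_3 = -Pa(L-x)(2Lx-a²-x²)/(6LEI)  [x>a] = -14·1·(4-(8/5))·(2·4·(8/5)-1²-(8/5)²)/(6·4·1000) = -1617/125000 m
Superposition: y = Σ y_i = 270451/15625000 m ≈ 0.017309 m

y(8/5) = 270451/15625000 m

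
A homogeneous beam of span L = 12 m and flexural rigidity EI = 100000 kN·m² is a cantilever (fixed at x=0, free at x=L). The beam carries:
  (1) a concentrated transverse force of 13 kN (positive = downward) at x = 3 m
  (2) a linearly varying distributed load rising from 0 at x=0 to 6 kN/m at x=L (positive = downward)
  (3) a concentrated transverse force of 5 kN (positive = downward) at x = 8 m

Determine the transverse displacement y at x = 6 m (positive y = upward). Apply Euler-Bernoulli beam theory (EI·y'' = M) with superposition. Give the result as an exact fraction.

y(6) = -47529/1000000 m

Load 1 — point force P=13 kN at a=3 m (b=L-a=9):
  y_1 = -Pa²(3x-a)/(6EI)  [x>a] = -13·3²·(3·6-3)/(6·100000) = -117/40000 m
Load 2 — triangular load w₀=6 kN/m (0→w₀ over full span):
  y_2 = (w₀Lx³/12-w₀L²x²/6-w₀x⁵/(120L))/EI = (6·12·6³/12-6·12²·6²/6-6·6⁵/(120·12))/100000 = -9801/250000 m
Load 3 — point force P=5 kN at a=8 m (b=L-a=4):
  y_3 = -Px²(3a-x)/(6EI)  [x≤a] = -5·6²·(3·8-6)/(6·100000) = -27/5000 m
Superposition: y = Σ y_i = -47529/1000000 m ≈ -0.047529 m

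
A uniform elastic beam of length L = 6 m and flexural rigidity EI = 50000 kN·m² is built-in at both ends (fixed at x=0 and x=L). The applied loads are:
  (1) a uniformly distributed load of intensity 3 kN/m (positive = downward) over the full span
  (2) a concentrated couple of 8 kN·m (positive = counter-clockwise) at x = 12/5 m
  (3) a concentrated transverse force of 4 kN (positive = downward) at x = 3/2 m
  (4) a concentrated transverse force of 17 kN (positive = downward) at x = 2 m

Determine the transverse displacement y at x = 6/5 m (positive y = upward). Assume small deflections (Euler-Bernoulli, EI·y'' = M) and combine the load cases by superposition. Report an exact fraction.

y(6/5) = -487379/1875000000 m

Load 1 — uniform load w=3 kN/m over full span:
  y_1 = -wx²(L-x)²/(24EI) = -3·(6/5)²·(6-(6/5))²/(24·50000) = -162/1953125 m
Load 2 — applied couple M₀=8 kN·m at a=12/5 m (b=L-a=18/5):
  y_2 = (R_Ax³/6 - M_Ax²/2)/EI  [x≤a] with R_A=48/25, M_A=24/25 = ((48/25)·(6/5)³/6 - (24/25)·(6/5)²/2)/50000 = -27/9765625 m
Load 3 — point force P=4 kN at a=3/2 m (b=L-a=9/2):
  y_3 = -Pb²x²(3aL-(3a+b)x)/(6L³EI)  [x≤a] = -4·(9/2)²·(6/5)²·(3·(3/2)·6-(3·(3/2)+(9/2))·(6/5))/(6·6³·50000) = -729/25000000 m
Load 4 — point force P=17 kN at a=2 m (b=L-a=4):
  y_4 = -Pb²x²(3aL-(3a+b)x)/(6L³EI)  [x≤a] = -17·4²·(6/5)²·(3·2·6-(3·2+4)·(6/5))/(6·6³·50000) = -34/234375 m
Superposition: y = Σ y_i = -487379/1875000000 m ≈ -0.000260 m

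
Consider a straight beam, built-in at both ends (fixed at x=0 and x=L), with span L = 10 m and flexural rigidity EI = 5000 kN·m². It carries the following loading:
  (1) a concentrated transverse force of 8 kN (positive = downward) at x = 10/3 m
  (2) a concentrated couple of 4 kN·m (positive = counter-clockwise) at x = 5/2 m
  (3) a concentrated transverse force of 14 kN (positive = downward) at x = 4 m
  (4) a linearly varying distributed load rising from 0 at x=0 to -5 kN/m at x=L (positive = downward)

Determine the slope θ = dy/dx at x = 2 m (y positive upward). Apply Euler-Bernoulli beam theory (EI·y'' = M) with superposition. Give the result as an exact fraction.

Load 1 — point force P=8 kN at a=10/3 m (b=L-a=20/3):
  θ_1 = -Pb²x(2aL-(3a+b)x)/(2L³EI)  [x≤a] = -8·(20/3)²·2·(2·(10/3)·10-(3·(10/3)+(20/3))·2)/(2·10³·5000) = -8/3375 rad
Load 2 — applied couple M₀=4 kN·m at a=5/2 m (b=L-a=15/2):
  θ_2 = (R_Ax²/2 - M_Ax)/EI  [x≤a] with R_A=9/20, M_A=-3/4 = ((9/20)·2²/2 - (-3/4)·2)/5000 = 3/6250 rad
Load 3 — point force P=14 kN at a=4 m (b=L-a=6):
  θ_3 = -Pb²x(2aL-(3a+b)x)/(2L³EI)  [x≤a] = -14·6²·2·(2·4·10-(3·4+6)·2)/(2·10³·5000) = -693/156250 rad
Load 4 — triangular load w₀=-5 kN/m (0→w₀ over full span):
  θ_4 = -w₀(2x(L-x)(L-2x)(x+2L)+x²(L-x)²)/(120LEI) = -(-5)·(2·2·(10-2)·(10-2·2)·(2+2·10)+2²·(10-2)²)/(120·10·5000) = 7/1875 rad
Superposition: θ = Σ θ_i = -5468/2109375 rad ≈ -0.002592 rad

θ(2) = -5468/2109375 rad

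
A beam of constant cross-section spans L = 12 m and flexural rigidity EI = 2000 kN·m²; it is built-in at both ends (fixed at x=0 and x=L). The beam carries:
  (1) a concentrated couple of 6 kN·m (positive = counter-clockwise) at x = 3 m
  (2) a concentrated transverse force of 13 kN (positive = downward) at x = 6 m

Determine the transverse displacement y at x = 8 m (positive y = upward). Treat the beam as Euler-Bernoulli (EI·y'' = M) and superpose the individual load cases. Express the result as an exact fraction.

y(8) = -233/6000 m

Load 1 — applied couple M₀=6 kN·m at a=3 m (b=L-a=9):
  y_1 = (R_Ax³/6 - M_Ax²/2 - M₀(x-a)²/2)/EI  [x>a] with R_A=9/16, M_A=-9/8 = ((9/16)·8³/6 - (-9/8)·8²/2 - 6·(8-3)²/2)/2000 = 9/2000 m
Load 2 — point force P=13 kN at a=6 m (b=L-a=6):
  y_2 = -Pa²(L-x)²(3bL-(3b+a)(L-x))/(6L³EI)  [x>a] = -13·6²·(12-8)²·(3·6·12-(3·6+6)·(12-8))/(6·12³·2000) = -13/300 m
Superposition: y = Σ y_i = -233/6000 m ≈ -0.038833 m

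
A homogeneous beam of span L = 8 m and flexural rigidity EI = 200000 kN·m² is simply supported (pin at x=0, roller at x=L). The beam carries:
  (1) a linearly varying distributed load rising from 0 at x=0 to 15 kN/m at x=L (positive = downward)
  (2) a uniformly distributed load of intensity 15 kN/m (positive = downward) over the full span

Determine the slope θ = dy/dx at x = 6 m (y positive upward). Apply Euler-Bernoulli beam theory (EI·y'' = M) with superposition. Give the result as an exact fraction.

θ(6) = 3953/2400000 rad

Load 1 — triangular load w₀=15 kN/m (0→w₀ over full span):
  θ_1 = -w₀(7L⁴-30L²x²+15x⁴)/(360LEI) = -15·(7·8⁴-30·8²·6²+15·6⁴)/(360·8·200000) = 1313/2400000 rad
Load 2 — uniform load w=15 kN/m over full span:
  θ_2 = -w(L³-6Lx²+4x³)/(24EI) = -15·(8³-6·8·6²+4·6³)/(24·200000) = 11/10000 rad
Superposition: θ = Σ θ_i = 3953/2400000 rad ≈ 0.001647 rad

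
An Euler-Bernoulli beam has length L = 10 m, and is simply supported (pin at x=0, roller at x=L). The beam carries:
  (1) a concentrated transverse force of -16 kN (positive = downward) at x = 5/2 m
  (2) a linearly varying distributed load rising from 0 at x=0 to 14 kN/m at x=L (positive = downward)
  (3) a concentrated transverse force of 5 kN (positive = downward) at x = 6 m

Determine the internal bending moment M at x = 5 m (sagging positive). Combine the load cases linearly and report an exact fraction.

M(5) = 155/2 kN·m

Load 1 — point force P=-16 kN at a=5/2 m (b=L-a=15/2):
  M_1 = Pa(L-x)/L  [x>a] = (-16)·(5/2)·(10-5)/10 = -20 kN·m
Load 2 — triangular load w₀=14 kN/m (0→w₀ over full span):
  M_2 = w₀Lx/6 - w₀x³/(6L) = 14·10·5/6 - 14·5³/(6·10) = 175/2 kN·m
Load 3 — point force P=5 kN at a=6 m (b=L-a=4):
  M_3 = Pbx/L  [x≤a] = 5·4·5/10 = 10 kN·m
Superposition: M = Σ M_i = 155/2 kN·m ≈ 77.500000 kN·m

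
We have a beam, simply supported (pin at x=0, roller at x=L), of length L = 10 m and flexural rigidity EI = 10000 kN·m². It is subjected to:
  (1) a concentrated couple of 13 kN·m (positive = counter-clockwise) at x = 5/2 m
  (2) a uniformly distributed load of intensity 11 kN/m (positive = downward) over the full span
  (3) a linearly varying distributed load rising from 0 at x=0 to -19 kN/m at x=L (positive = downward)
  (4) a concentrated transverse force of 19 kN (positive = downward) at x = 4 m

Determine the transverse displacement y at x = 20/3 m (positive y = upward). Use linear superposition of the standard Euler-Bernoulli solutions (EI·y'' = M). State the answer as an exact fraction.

Load 1 — applied couple M₀=13 kN·m at a=5/2 m (b=L-a=15/2):
  y_1 = (M₀x³/(6L)-M₀(x-a)²/2+C₁x)/EI  [x>a] with C₁=M₀(3b²-L²)/(6L)=715/48 = (13·(20/3)³/(6·10)-13·((20/3)-(5/2))²/2+(715/48)·(20/3))/10000 = 1313/259200 m
Load 2 — uniform load w=11 kN/m over full span:
  y_2 = -wx(L³-2Lx²+x³)/(24EI) = -11·(20/3)·(10³-2·10·(20/3)²+(20/3)³)/(24·10000) = -121/972 m
Load 3 — triangular load w₀=-19 kN/m (0→w₀ over full span):
  y_3 = -w₀x(7L⁴-10L²x²+3x⁴)/(360LEI) = -(-19)·(20/3)·(7·10⁴-10·10²·(20/3)²+3·(20/3)⁴)/(360·10·10000) = 323/2916 m
Load 4 — point force P=19 kN at a=4 m (b=L-a=6):
  y_4 = -Pa(L-x)(2Lx-a²-x²)/(6LEI)  [x>a] = -19·4·(10-(20/3))·(2·10·(20/3)-4²-(20/3)²)/(6·10·10000) = -1558/50625 m
Superposition: y = Σ y_i = -2299391/58320000 m ≈ -0.039427 m

y(20/3) = -2299391/58320000 m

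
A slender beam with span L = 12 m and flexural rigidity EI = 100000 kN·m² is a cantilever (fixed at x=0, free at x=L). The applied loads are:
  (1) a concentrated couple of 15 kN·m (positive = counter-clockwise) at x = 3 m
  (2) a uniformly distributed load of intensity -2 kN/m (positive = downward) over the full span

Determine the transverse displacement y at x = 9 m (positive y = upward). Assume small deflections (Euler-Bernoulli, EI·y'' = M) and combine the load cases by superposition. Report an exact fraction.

Load 1 — applied couple M₀=15 kN·m at a=3 m (b=L-a=9):
  y_1 = M₀a(2x-a)/(2EI)  [x>a] = 15·3·(2·9-3)/(2·100000) = 27/8000 m
Load 2 — uniform load w=-2 kN/m over full span:
  y_2 = -wx²(x²-4Lx+6L²)/(24EI) = -(-2)·9²·(9²-4·12·9+6·12²)/(24·100000) = 13851/400000 m
Superposition: y = Σ y_i = 15201/400000 m ≈ 0.038003 m

y(9) = 15201/400000 m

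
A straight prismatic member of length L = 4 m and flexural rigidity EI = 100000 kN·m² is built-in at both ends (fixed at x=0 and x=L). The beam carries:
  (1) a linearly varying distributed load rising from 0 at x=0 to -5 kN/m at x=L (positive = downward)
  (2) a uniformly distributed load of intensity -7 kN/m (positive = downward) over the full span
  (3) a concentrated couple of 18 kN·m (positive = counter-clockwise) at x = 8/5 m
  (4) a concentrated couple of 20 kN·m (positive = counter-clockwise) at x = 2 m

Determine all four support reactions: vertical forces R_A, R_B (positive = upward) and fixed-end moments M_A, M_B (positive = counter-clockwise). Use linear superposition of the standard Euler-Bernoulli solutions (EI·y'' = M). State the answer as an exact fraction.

Load 1 — triangular load w₀=-5 kN/m (0→w₀ over full span):
  R_A = 3w₀L/20 = 3·(-5)·4/20 = -3 kN
  M_A = w₀L²/30 = (-5)·4²/30 = -8/3 kN·m
  R_B = 7w₀L/20 = 7·(-5)·4/20 = -7 kN
  M_B = -w₀L²/20 = -(-5)·4²/20 = 4 kN·m
Load 2 — uniform load w=-7 kN/m over full span:
  R_A = wL/2 = (-7)·4/2 = -14 kN
  M_A = wL²/12 = (-7)·4²/12 = -28/3 kN·m
  R_B = wL/2 = (-7)·4/2 = -14 kN
  M_B = -wL²/12 = -(-7)·4²/12 = 28/3 kN·m
Load 3 — applied couple M₀=18 kN·m at a=8/5 m (b=L-a=12/5):
  R_A = 6M₀ab/L³ = 6·18·(8/5)·(12/5)/4³ = 162/25 kN
  M_A = M₀b(2a-b)/L² = 18·(12/5)·(2·(8/5)-(12/5))/4² = 54/25 kN·m
  R_B = -6M₀ab/L³ = -6·18·(8/5)·(12/5)/4³ = -162/25 kN
  M_B = M₀a(2b-a)/L² = 18·(8/5)·(2·(12/5)-(8/5))/4² = 144/25 kN·m
Load 4 — applied couple M₀=20 kN·m at a=2 m (b=L-a=2):
  R_A = 6M₀ab/L³ = 6·20·2·2/4³ = 15/2 kN
  M_A = M₀b(2a-b)/L² = 20·2·(2·2-2)/4² = 5 kN·m
  R_B = -6M₀ab/L³ = -6·20·2·2/4³ = -15/2 kN
  M_B = M₀a(2b-a)/L² = 20·2·(2·2-2)/4² = 5 kN·m
Superposition: R_A = -151/50 kN, M_A = -121/25 kN·m, R_B = -1749/50 kN, M_B = 1807/75 kN·m

R_A = -151/50 kN, M_A = -121/25 kN·m, R_B = -1749/50 kN, M_B = 1807/75 kN·m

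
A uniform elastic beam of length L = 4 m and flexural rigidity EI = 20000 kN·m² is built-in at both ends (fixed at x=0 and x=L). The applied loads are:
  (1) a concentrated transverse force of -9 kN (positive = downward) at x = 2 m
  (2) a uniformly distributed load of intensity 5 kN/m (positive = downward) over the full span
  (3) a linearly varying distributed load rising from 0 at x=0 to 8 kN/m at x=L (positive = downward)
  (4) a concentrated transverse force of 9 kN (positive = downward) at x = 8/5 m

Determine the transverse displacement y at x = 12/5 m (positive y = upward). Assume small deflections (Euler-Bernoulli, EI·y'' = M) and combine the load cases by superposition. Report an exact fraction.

Load 1 — point force P=-9 kN at a=2 m (b=L-a=2):
  y_1 = -Pa²(L-x)²(3bL-(3b+a)(L-x))/(6L³EI)  [x>a] = -(-9)·2²·(4-(12/5))²·(3·2·4-(3·2+2)·(4-(12/5)))/(6·4³·20000) = 21/156250 m
Load 2 — uniform load w=5 kN/m over full span:
  y_2 = -wx²(L-x)²/(24EI) = -5·(12/5)²·(4-(12/5))²/(24·20000) = -12/78125 m
Load 3 — triangular load w₀=8 kN/m (0→w₀ over full span):
  y_3 = -w₀x²(L-x)²(x+2L)/(120LEI) = -8·(12/5)²·(4-(12/5))²·((12/5)+2·4)/(120·4·20000) = -1248/9765625 m
Load 4 — point force P=9 kN at a=8/5 m (b=L-a=12/5):
  y_4 = -Pa²(L-x)²(3bL-(3b+a)(L-x))/(6L³EI)  [x>a] = -9·(8/5)²·(4-(12/5))²·(3·(12/5)·4-(3·(12/5)+(8/5))·(4-(12/5)))/(6·4³·20000) = -1104/9765625 m
Superposition: y = Σ y_i = -5079/19531250 m ≈ -0.000260 m

y(12/5) = -5079/19531250 m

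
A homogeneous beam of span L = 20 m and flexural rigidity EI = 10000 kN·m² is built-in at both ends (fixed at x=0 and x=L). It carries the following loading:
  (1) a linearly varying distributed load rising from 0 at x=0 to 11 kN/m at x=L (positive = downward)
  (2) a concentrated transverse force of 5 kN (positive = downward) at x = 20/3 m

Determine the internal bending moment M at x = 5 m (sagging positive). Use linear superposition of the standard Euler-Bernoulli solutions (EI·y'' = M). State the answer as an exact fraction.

M(5) = 2285/216 kN·m

Load 1 — triangular load w₀=11 kN/m (0→w₀ over full span):
  M_1 = 3w₀Lx/20 - w₀L²/30 - w₀x³/(6L) = 3·11·20·5/20 - 11·20²/30 - 11·5³/(6·20) = 55/8 kN·m
Load 2 — point force P=5 kN at a=20/3 m (b=L-a=40/3):
  M_2 = Pb²(3a+b)x/L³ - Pab²/L²  [x≤a] = 5·(40/3)²·(3·(20/3)+(40/3))·5/20³ - 5·(20/3)·(40/3)²/20² = 100/27 kN·m
Superposition: M = Σ M_i = 2285/216 kN·m ≈ 10.578704 kN·m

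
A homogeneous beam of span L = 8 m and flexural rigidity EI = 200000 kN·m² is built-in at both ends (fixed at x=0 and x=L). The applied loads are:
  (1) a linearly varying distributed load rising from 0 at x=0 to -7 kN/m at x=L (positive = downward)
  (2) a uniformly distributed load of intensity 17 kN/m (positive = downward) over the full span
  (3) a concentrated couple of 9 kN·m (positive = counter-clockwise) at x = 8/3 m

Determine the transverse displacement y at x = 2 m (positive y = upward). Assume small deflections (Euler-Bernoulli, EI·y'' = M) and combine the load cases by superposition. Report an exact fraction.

y(2) = -811/2000000 m

Load 1 — triangular load w₀=-7 kN/m (0→w₀ over full span):
  y_1 = -w₀x²(L-x)²(x+2L)/(120LEI) = -(-7)·2²·(8-2)²·(2+2·8)/(120·8·200000) = 189/2000000 m
Load 2 — uniform load w=17 kN/m over full span:
  y_2 = -wx²(L-x)²/(24EI) = -17·2²·(8-2)²/(24·200000) = -51/100000 m
Load 3 — applied couple M₀=9 kN·m at a=8/3 m (b=L-a=16/3):
  y_3 = (R_Ax³/6 - M_Ax²/2)/EI  [x≤a] with R_A=3/2, M_A=0 = ((3/2)·2³/6 - 0·2²/2)/200000 = 1/100000 m
Superposition: y = Σ y_i = -811/2000000 m ≈ -0.000405 m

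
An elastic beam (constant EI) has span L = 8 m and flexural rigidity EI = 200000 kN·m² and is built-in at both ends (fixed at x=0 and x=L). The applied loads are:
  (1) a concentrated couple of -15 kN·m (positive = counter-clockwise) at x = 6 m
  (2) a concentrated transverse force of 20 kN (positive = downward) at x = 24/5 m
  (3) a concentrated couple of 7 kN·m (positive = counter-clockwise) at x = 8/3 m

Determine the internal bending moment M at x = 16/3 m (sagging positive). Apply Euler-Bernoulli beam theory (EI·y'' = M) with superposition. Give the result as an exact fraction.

M(16/3) = 15047/3600 kN·m

Load 1 — applied couple M₀=-15 kN·m at a=6 m (b=L-a=2):
  M_1 = R_Ax - M_A  [x≤a] with R_A=-135/64, M_A=-75/16 = (-135/64)·(16/3) - (-75/16) = -105/16 kN·m
Load 2 — point force P=20 kN at a=24/5 m (b=L-a=16/5):
  M_2 = Pa²(a+3b)(L-x)/L³ - Pa²b/L²  [x>a] = 20·(24/5)²·((24/5)+3·(16/5))·(8-(16/3))/8³ - 20·(24/5)²·(16/5)/8² = 288/25 kN·m
Load 3 — applied couple M₀=7 kN·m at a=8/3 m (b=L-a=16/3):
  M_3 = R_Ax - M_A - M₀  [x>a] with R_A=7/6, M_A=0 = (7/6)·(16/3) - 0 - 7 = -7/9 kN·m
Superposition: M = Σ M_i = 15047/3600 kN·m ≈ 4.179722 kN·m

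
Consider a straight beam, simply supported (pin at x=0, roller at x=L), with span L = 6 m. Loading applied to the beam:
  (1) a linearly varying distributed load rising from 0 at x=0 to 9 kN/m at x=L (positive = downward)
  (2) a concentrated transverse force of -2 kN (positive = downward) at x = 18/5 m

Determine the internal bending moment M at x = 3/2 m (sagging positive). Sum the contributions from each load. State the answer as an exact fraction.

M(3/2) = 1833/160 kN·m

Load 1 — triangular load w₀=9 kN/m (0→w₀ over full span):
  M_1 = w₀Lx/6 - w₀x³/(6L) = 9·6·(3/2)/6 - 9·(3/2)³/(6·6) = 405/32 kN·m
Load 2 — point force P=-2 kN at a=18/5 m (b=L-a=12/5):
  M_2 = Pbx/L  [x≤a] = (-2)·(12/5)·(3/2)/6 = -6/5 kN·m
Superposition: M = Σ M_i = 1833/160 kN·m ≈ 11.456250 kN·m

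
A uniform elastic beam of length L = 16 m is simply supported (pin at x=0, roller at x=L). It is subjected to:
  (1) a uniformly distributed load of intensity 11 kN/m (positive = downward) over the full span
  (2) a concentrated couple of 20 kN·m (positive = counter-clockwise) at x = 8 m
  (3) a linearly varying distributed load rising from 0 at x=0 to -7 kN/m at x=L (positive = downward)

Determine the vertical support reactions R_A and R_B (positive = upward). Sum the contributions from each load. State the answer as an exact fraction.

R_A = 847/12 kN, R_B = 593/12 kN

Load 1 — uniform load w=11 kN/m over full span:
  R_A = wL/2 = 11·16/2 = 88 kN
  R_B = wL/2 = 11·16/2 = 88 kN
Load 2 — applied couple M₀=20 kN·m at a=8 m (b=L-a=8):
  R_A = M₀/L = 20/16 = 5/4 kN
  R_B = -M₀/L = -20/16 = -5/4 kN
Load 3 — triangular load w₀=-7 kN/m (0→w₀ over full span):
  R_A = w₀L/6 = (-7)·16/6 = -56/3 kN
  R_B = w₀L/3 = (-7)·16/3 = -112/3 kN
Superposition: R_A = 847/12 kN, R_B = 593/12 kN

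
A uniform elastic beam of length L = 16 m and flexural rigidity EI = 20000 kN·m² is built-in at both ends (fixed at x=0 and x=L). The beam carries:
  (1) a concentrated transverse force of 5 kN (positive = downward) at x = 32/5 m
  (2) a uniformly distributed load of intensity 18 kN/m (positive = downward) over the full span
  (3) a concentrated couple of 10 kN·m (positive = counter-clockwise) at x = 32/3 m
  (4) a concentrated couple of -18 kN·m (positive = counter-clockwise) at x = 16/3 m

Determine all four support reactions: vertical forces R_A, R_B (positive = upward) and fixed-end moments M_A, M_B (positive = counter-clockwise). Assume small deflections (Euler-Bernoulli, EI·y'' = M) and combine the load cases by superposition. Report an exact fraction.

R_A = 10993/75 kN, M_A = 29914/75 kN·m, R_B = 10982/75 kN, M_B = -9942/25 kN·m

Load 1 — point force P=5 kN at a=32/5 m (b=L-a=48/5):
  R_A = Pb²(3a+b)/L³ = 5·(48/5)²·(3·(32/5)+(48/5))/16³ = 81/25 kN
  M_A = Pab²/L² = 5·(32/5)·(48/5)²/16² = 288/25 kN·m
  R_B = Pa²(a+3b)/L³ = 5·(32/5)²·((32/5)+3·(48/5))/16³ = 44/25 kN
  M_B = -Pa²b/L² = -5·(32/5)²·(48/5)/16² = -192/25 kN·m
Load 2 — uniform load w=18 kN/m over full span:
  R_A = wL/2 = 18·16/2 = 144 kN
  M_A = wL²/12 = 18·16²/12 = 384 kN·m
  R_B = wL/2 = 18·16/2 = 144 kN
  M_B = -wL²/12 = -18·16²/12 = -384 kN·m
Load 3 — applied couple M₀=10 kN·m at a=32/3 m (b=L-a=16/3):
  R_A = 6M₀ab/L³ = 6·10·(32/3)·(16/3)/16³ = 5/6 kN
  M_A = M₀b(2a-b)/L² = 10·(16/3)·(2·(32/3)-(16/3))/16² = 10/3 kN·m
  R_B = -6M₀ab/L³ = -6·10·(32/3)·(16/3)/16³ = -5/6 kN
  M_B = M₀a(2b-a)/L² = 10·(32/3)·(2·(16/3)-(32/3))/16² = 0 kN·m
Load 4 — applied couple M₀=-18 kN·m at a=16/3 m (b=L-a=32/3):
  R_A = 6M₀ab/L³ = 6·(-18)·(16/3)·(32/3)/16³ = -3/2 kN
  M_A = M₀b(2a-b)/L² = (-18)·(32/3)·(2·(16/3)-(32/3))/16² = 0 kN·m
  R_B = -6M₀ab/L³ = -6·(-18)·(16/3)·(32/3)/16³ = 3/2 kN
  M_B = M₀a(2b-a)/L² = (-18)·(16/3)·(2·(32/3)-(16/3))/16² = -6 kN·m
Superposition: R_A = 10993/75 kN, M_A = 29914/75 kN·m, R_B = 10982/75 kN, M_B = -9942/25 kN·m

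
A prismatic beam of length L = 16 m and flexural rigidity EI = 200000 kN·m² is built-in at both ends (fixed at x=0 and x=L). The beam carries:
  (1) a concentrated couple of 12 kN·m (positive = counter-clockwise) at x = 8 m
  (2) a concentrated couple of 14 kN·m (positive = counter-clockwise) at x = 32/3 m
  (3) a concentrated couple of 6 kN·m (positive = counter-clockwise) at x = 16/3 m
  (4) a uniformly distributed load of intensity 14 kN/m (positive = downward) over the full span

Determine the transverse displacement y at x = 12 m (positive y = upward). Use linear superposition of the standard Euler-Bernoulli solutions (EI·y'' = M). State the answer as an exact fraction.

Load 1 — applied couple M₀=12 kN·m at a=8 m (b=L-a=8):
  y_1 = (R_Ax³/6 - M_Ax²/2 - M₀(x-a)²/2)/EI  [x>a] with R_A=9/8, M_A=3 = ((9/8)·12³/6 - 3·12²/2 - 12·(12-8)²/2)/200000 = 3/50000 m
Load 2 — applied couple M₀=14 kN·m at a=32/3 m (b=L-a=16/3):
  y_2 = (R_Ax³/6 - M_Ax²/2 - M₀(x-a)²/2)/EI  [x>a] with R_A=7/6, M_A=14/3 = ((7/6)·12³/6 - (14/3)·12²/2 - 14·(12-(32/3))²/2)/200000 = -7/112500 m
Load 3 — applied couple M₀=6 kN·m at a=16/3 m (b=L-a=32/3):
  y_3 = (R_Ax³/6 - M_Ax²/2 - M₀(x-a)²/2)/EI  [x>a] with R_A=1/2, M_A=0 = ((1/2)·12³/6 - 0·12²/2 - 6·(12-(16/3))²/2)/200000 = 1/18750 m
Load 4 — uniform load w=14 kN/m over full span:
  y_4 = -wx²(L-x)²/(24EI) = -14·12²·(16-12)²/(24·200000) = -21/3125 m
Superposition: y = Σ y_i = -3001/450000 m ≈ -0.006669 m

y(12) = -3001/450000 m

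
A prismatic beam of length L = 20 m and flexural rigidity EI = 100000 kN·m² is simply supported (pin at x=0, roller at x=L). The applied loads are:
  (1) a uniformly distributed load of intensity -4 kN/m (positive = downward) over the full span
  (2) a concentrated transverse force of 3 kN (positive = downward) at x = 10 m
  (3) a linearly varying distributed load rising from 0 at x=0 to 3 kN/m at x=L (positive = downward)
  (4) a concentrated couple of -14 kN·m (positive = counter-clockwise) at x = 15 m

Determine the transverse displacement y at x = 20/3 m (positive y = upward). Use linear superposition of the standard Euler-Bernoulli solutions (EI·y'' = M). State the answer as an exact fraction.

y(20/3) = 42781/972000 m

Load 1 — uniform load w=-4 kN/m over full span:
  y_1 = -wx(L³-2Lx²+x³)/(24EI) = -(-4)·(20/3)·(20³-2·20·(20/3)²+(20/3)³)/(24·100000) = 88/1215 m
Load 2 — point force P=3 kN at a=10 m (b=L-a=10):
  y_2 = -Pbx(L²-b²-x²)/(6LEI)  [x≤a] = -3·10·(20/3)·(20²-10²-(20/3)²)/(6·20·100000) = -23/5400 m
Load 3 — triangular load w₀=3 kN/m (0→w₀ over full span):
  y_3 = -w₀x(7L⁴-10L²x²+3x⁴)/(360LEI) = -3·(20/3)·(7·20⁴-10·20²·(20/3)²+3·(20/3)⁴)/(360·20·100000) = -32/1215 m
Load 4 — applied couple M₀=-14 kN·m at a=15 m (b=L-a=5):
  y_4 = (M₀x³/(6L)+C₁x)/EI  [x≤a] with C₁=M₀(3b²-L²)/(6L)=455/12 = ((-14)·(20/3)³/(6·20)+(455/12)·(20/3))/100000 = 707/324000 m
Superposition: y = Σ y_i = 42781/972000 m ≈ 0.044013 m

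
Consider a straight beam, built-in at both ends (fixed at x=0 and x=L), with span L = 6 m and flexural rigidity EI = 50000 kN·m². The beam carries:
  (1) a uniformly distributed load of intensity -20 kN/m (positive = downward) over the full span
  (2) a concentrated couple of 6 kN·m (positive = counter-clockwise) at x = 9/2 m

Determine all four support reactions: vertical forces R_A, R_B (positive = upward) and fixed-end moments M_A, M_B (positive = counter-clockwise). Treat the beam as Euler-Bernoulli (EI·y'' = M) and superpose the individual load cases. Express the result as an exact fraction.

Load 1 — uniform load w=-20 kN/m over full span:
  R_A = wL/2 = (-20)·6/2 = -60 kN
  M_A = wL²/12 = (-20)·6²/12 = -60 kN·m
  R_B = wL/2 = (-20)·6/2 = -60 kN
  M_B = -wL²/12 = -(-20)·6²/12 = 60 kN·m
Load 2 — applied couple M₀=6 kN·m at a=9/2 m (b=L-a=3/2):
  R_A = 6M₀ab/L³ = 6·6·(9/2)·(3/2)/6³ = 9/8 kN
  M_A = M₀b(2a-b)/L² = 6·(3/2)·(2·(9/2)-(3/2))/6² = 15/8 kN·m
  R_B = -6M₀ab/L³ = -6·6·(9/2)·(3/2)/6³ = -9/8 kN
  M_B = M₀a(2b-a)/L² = 6·(9/2)·(2·(3/2)-(9/2))/6² = -9/8 kN·m
Superposition: R_A = -471/8 kN, M_A = -465/8 kN·m, R_B = -489/8 kN, M_B = 471/8 kN·m

R_A = -471/8 kN, M_A = -465/8 kN·m, R_B = -489/8 kN, M_B = 471/8 kN·m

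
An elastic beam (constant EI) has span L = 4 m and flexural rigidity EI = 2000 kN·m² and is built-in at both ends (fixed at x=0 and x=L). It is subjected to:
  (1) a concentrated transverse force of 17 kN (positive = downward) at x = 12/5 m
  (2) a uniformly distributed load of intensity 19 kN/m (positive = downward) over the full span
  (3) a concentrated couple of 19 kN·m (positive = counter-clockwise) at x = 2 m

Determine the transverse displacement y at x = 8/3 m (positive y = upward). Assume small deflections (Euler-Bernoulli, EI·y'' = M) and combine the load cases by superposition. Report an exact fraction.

Load 1 — point force P=17 kN at a=12/5 m (b=L-a=8/5):
  y_1 = -Pa²(L-x)²(3bL-(3b+a)(L-x))/(6L³EI)  [x>a] = -17·(12/5)²·(4-(8/3))²·(3·(8/5)·4-(3·(8/5)+(12/5))·(4-(8/3)))/(6·4³·2000) = -34/15625 m
Load 2 — uniform load w=19 kN/m over full span:
  y_2 = -wx²(L-x)²/(24EI) = -19·(8/3)²·(4-(8/3))²/(24·2000) = -152/30375 m
Load 3 — applied couple M₀=19 kN·m at a=2 m (b=L-a=2):
  y_3 = (R_Ax³/6 - M_Ax²/2 - M₀(x-a)²/2)/EI  [x>a] with R_A=57/8, M_A=19/4 = ((57/8)·(8/3)³/6 - (19/4)·(8/3)²/2 - 19·((8/3)-2)²/2)/2000 = 19/27000 m
Superposition: y = Σ y_i = -196721/30375000 m ≈ -0.006476 m

y(8/3) = -196721/30375000 m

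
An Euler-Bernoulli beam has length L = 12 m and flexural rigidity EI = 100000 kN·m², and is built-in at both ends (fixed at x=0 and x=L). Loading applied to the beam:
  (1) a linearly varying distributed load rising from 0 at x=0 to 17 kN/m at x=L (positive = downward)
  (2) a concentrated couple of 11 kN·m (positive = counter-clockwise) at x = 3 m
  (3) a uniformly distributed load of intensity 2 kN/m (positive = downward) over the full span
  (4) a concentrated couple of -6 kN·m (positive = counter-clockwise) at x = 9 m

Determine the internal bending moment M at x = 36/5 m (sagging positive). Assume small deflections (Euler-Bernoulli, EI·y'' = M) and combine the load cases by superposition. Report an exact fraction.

Load 1 — triangular load w₀=17 kN/m (0→w₀ over full span):
  M_1 = 3w₀Lx/20 - w₀L²/30 - w₀x³/(6L) = 3·17·12·(36/5)/20 - 17·12²/30 - 17·(36/5)³/(6·12) = 6324/125 kN·m
Load 2 — applied couple M₀=11 kN·m at a=3 m (b=L-a=9):
  M_2 = R_Ax - M_A - M₀  [x>a] with R_A=33/32, M_A=-33/16 = (33/32)·(36/5) - (-33/16) - 11 = -121/80 kN·m
Load 3 — uniform load w=2 kN/m over full span:
  M_3 = wLx/2 - wL²/12 - wx²/2 = 2·12·(36/5)/2 - 2·12²/12 - 2·(36/5)²/2 = 264/25 kN·m
Load 4 — applied couple M₀=-6 kN·m at a=9 m (b=L-a=3):
  M_4 = R_Ax - M_A  [x≤a] with R_A=-9/16, M_A=-15/8 = (-9/16)·(36/5) - (-15/8) = -87/40 kN·m
Superposition: M = Σ M_i = 114929/2000 kN·m ≈ 57.464500 kN·m

M(36/5) = 114929/2000 kN·m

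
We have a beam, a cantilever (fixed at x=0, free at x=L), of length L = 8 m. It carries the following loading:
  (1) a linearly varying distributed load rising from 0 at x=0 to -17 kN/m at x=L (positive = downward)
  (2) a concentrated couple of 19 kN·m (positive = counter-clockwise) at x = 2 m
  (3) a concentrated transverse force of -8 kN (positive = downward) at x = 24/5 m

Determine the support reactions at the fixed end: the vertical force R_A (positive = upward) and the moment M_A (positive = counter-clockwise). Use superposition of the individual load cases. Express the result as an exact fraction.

Load 1 — triangular load w₀=-17 kN/m (0→w₀ over full span):
  R_A = w₀L/2 = (-17)·8/2 = -68 kN
  M_A = w₀L²/3 = (-17)·8²/3 = -1088/3 kN·m
Load 2 — applied couple M₀=19 kN·m at a=2 m (b=L-a=6):
  R_A = 0 kN
  M_A = -M₀ = -19 kN·m
Load 3 — point force P=-8 kN at a=24/5 m (b=L-a=16/5):
  R_A = P = (-8) = -8 kN
  M_A = Pa = (-8)·(24/5) = -192/5 kN·m
Superposition: R_A = -76 kN, M_A = -6301/15 kN·m

R_A = -76 kN, M_A = -6301/15 kN·m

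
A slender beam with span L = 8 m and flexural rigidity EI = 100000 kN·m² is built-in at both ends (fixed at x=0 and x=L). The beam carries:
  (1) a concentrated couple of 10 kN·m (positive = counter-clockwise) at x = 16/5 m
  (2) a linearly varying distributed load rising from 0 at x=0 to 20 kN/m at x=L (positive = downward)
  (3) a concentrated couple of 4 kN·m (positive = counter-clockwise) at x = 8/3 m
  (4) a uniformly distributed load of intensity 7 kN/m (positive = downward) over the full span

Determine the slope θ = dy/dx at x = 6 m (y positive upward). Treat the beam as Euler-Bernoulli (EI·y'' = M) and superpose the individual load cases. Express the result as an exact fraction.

θ(6) = 973/1500000 rad

Load 1 — applied couple M₀=10 kN·m at a=16/5 m (b=L-a=24/5):
  θ_1 = (R_Ax²/2 - M_Ax - M₀(x-a))/EI  [x>a] with R_A=9/5, M_A=6/5 = ((9/5)·6²/2 - (6/5)·6 - 10·(6-(16/5)))/100000 = -7/250000 rad
Load 2 — triangular load w₀=20 kN/m (0→w₀ over full span):
  θ_2 = -w₀(2x(L-x)(L-2x)(x+2L)+x²(L-x)²)/(120LEI) = -20·(2·6·(8-6)·(8-2·6)·(6+2·8)+6²·(8-6)²)/(120·8·100000) = 41/100000 rad
Load 3 — applied couple M₀=4 kN·m at a=8/3 m (b=L-a=16/3):
  θ_3 = (R_Ax²/2 - M_Ax - M₀(x-a))/EI  [x>a] with R_A=2/3, M_A=0 = ((2/3)·6²/2 - 0·6 - 4·(6-(8/3)))/100000 = -1/75000 rad
Load 4 — uniform load w=7 kN/m over full span:
  θ_4 = -wx(L-x)(L-2x)/(12EI) = -7·6·(8-6)·(8-2·6)/(12·100000) = 7/25000 rad
Superposition: θ = Σ θ_i = 973/1500000 rad ≈ 0.000649 rad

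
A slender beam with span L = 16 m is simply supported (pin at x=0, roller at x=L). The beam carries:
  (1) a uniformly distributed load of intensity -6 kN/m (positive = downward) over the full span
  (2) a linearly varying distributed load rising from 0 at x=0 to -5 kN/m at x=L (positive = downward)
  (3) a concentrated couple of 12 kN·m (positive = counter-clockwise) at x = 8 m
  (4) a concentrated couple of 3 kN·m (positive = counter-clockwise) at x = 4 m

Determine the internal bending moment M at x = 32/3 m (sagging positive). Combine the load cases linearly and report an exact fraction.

M(32/3) = -20629/81 kN·m

Load 1 — uniform load w=-6 kN/m over full span:
  M_1 = wx(L-x)/2 = (-6)·(32/3)·(16-(32/3))/2 = -512/3 kN·m
Load 2 — triangular load w₀=-5 kN/m (0→w₀ over full span):
  M_2 = w₀Lx/6 - w₀x³/(6L) = (-5)·16·(32/3)/6 - (-5)·(32/3)³/(6·16) = -6400/81 kN·m
Load 3 — applied couple M₀=12 kN·m at a=8 m (b=L-a=8):
  M_3 = M₀x/L - M₀  [x>a] = 12·(32/3)/16 - 12 = -4 kN·m
Load 4 — applied couple M₀=3 kN·m at a=4 m (b=L-a=12):
  M_4 = M₀x/L - M₀  [x>a] = 3·(32/3)/16 - 3 = -1 kN·m
Superposition: M = Σ M_i = -20629/81 kN·m ≈ -254.679012 kN·m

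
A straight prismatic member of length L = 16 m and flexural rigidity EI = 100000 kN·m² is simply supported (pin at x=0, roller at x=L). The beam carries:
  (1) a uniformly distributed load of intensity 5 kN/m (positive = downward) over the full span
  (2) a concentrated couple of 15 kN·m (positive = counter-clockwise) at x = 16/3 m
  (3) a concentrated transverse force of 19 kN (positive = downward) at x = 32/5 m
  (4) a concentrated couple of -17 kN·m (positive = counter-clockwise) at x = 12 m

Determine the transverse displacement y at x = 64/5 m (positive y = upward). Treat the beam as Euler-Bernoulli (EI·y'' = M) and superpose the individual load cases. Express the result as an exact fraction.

y(64/5) = -49663/1562500 m

Load 1 — uniform load w=5 kN/m over full span:
  y_1 = -wx(L³-2Lx²+x³)/(24EI) = -5·(64/5)·(16³-2·16·(64/5)²+(64/5)³)/(24·100000) = -29696/1171875 m
Load 2 — applied couple M₀=15 kN·m at a=16/3 m (b=L-a=32/3):
  y_2 = (M₀x³/(6L)-M₀(x-a)²/2+C₁x)/EI  [x>a] with C₁=M₀(3b²-L²)/(6L)=40/3 = (15·(64/5)³/(6·16)-15·((64/5)-(16/3))²/2+(40/3)·(64/5))/100000 = 188/234375 m
Load 3 — point force P=19 kN at a=32/5 m (b=L-a=48/5):
  y_3 = -Pa(L-x)(2Lx-a²-x²)/(6LEI)  [x>a] = -19·(32/5)·(16-(64/5))·(2·16·(64/5)-(32/5)²-(64/5)²)/(6·16·100000) = -9728/1171875 m
Load 4 — applied couple M₀=-17 kN·m at a=12 m (b=L-a=4):
  y_4 = (M₀x³/(6L)-M₀(x-a)²/2+C₁x)/EI  [x>a] with C₁=M₀(3b²-L²)/(6L)=221/6 = ((-17)·(64/5)³/(6·16)-(-17)·((64/5)-12)²/2+(221/6)·(64/5))/100000 = 1649/1562500 m
Superposition: y = Σ y_i = -49663/1562500 m ≈ -0.031784 m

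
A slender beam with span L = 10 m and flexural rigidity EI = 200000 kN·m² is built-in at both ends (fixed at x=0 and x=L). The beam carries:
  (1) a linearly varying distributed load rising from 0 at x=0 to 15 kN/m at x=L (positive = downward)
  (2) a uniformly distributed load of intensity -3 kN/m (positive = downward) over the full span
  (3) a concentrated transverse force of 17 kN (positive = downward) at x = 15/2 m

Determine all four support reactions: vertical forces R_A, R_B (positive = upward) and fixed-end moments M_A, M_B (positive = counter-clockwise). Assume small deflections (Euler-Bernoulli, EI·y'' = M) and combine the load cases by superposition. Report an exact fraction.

Load 1 — triangular load w₀=15 kN/m (0→w₀ over full span):
  R_A = 3w₀L/20 = 3·15·10/20 = 45/2 kN
  M_A = w₀L²/30 = 15·10²/30 = 50 kN·m
  R_B = 7w₀L/20 = 7·15·10/20 = 105/2 kN
  M_B = -w₀L²/20 = -15·10²/20 = -75 kN·m
Load 2 — uniform load w=-3 kN/m over full span:
  R_A = wL/2 = (-3)·10/2 = -15 kN
  M_A = wL²/12 = (-3)·10²/12 = -25 kN·m
  R_B = wL/2 = (-3)·10/2 = -15 kN
  M_B = -wL²/12 = -(-3)·10²/12 = 25 kN·m
Load 3 — point force P=17 kN at a=15/2 m (b=L-a=5/2):
  R_A = Pb²(3a+b)/L³ = 17·(5/2)²·(3·(15/2)+(5/2))/10³ = 85/32 kN
  M_A = Pab²/L² = 17·(15/2)·(5/2)²/10² = 255/32 kN·m
  R_B = Pa²(a+3b)/L³ = 17·(15/2)²·((15/2)+3·(5/2))/10³ = 459/32 kN
  M_B = -Pa²b/L² = -17·(15/2)²·(5/2)/10² = -765/32 kN·m
Superposition: R_A = 325/32 kN, M_A = 1055/32 kN·m, R_B = 1659/32 kN, M_B = -2365/32 kN·m

R_A = 325/32 kN, M_A = 1055/32 kN·m, R_B = 1659/32 kN, M_B = -2365/32 kN·m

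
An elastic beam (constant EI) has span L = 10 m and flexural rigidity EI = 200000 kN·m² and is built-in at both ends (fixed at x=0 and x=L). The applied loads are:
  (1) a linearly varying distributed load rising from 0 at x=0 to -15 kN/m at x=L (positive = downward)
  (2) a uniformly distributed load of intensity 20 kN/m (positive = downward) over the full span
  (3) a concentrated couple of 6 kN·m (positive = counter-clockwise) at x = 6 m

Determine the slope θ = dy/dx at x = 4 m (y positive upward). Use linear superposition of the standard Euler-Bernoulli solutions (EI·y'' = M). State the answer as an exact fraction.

Load 1 — triangular load w₀=-15 kN/m (0→w₀ over full span):
  θ_1 = -w₀(2x(L-x)(L-2x)(x+2L)+x²(L-x)²)/(120LEI) = -(-15)·(2·4·(10-4)·(10-2·4)·(4+2·10)+4²·(10-4)²)/(120·10·200000) = 9/50000 rad
Load 2 — uniform load w=20 kN/m over full span:
  θ_2 = -wx(L-x)(L-2x)/(12EI) = -20·4·(10-4)·(10-2·4)/(12·200000) = -1/2500 rad
Load 3 — applied couple M₀=6 kN·m at a=6 m (b=L-a=4):
  θ_3 = (R_Ax²/2 - M_Ax)/EI  [x≤a] with R_A=108/125, M_A=48/25 = ((108/125)·4²/2 - (48/25)·4)/200000 = -3/781250 rad
Superposition: θ = Σ θ_i = -1399/6250000 rad ≈ -0.000224 rad

θ(4) = -1399/6250000 rad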